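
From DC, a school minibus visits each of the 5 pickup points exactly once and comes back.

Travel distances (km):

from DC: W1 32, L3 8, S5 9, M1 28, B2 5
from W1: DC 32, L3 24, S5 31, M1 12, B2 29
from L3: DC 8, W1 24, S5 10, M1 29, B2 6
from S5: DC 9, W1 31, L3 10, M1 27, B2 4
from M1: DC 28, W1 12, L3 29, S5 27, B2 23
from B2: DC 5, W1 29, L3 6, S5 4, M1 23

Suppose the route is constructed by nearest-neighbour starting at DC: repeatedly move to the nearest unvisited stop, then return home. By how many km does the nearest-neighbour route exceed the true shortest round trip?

The nearest-neighbour route is 3 km longer than optimal.

From DC: B2=5, L3=8, S5=9, M1=28, W1=32 → choose B2 (5).
From B2: S5=4, L3=6, M1=23, W1=29 → choose S5 (4).
From S5: L3=10, M1=27, W1=31 → choose L3 (10).
From L3: W1=24, M1=29 → choose W1 (24).
From W1: M1=12 → choose M1 (12).
NN route DC → B2 → S5 → L3 → W1 → M1 → DC costs 83.
Optimal: DC → L3 → W1 → M1 → S5 → B2 → DC costs 80 (by enumerating all 60 distinct tours).
Excess = 83 − 80 = 3.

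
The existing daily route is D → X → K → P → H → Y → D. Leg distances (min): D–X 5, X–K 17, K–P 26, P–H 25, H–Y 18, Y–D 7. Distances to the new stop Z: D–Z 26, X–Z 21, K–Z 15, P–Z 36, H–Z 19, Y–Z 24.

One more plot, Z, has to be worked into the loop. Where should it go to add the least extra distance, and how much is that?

Insertion cost between consecutive stops i–j is d(i,Z) + d(Z,j) − d(i,j):
  between D and X: 26 + 21 − 5 = 42
  between X and K: 21 + 15 − 17 = 19
  between K and P: 15 + 36 − 26 = 25
  between P and H: 36 + 19 − 25 = 30
  between H and Y: 19 + 24 − 18 = 25
  between Y and D: 24 + 26 − 7 = 43
Cheapest insertion is between X and K, adding 19.
New total = 98 + 19 = 117.

Minimum extra distance: 19 min, inserting Z between X and K.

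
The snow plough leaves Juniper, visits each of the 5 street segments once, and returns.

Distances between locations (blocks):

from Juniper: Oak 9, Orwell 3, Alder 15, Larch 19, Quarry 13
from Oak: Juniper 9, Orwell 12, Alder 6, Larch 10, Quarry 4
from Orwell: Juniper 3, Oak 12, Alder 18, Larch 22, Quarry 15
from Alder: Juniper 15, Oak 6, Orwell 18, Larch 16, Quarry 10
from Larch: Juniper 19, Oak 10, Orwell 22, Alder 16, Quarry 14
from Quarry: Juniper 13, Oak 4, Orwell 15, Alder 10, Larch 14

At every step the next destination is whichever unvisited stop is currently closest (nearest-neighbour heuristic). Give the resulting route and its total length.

64 blocks along Juniper → Orwell → Oak → Quarry → Alder → Larch → Juniper.

Juniper → [Orwell:3 / Oak:9 / Quarry:13 / Alder:15 / Larch:19] → Orwell (3)
Orwell → [Oak:12 / Quarry:15 / Alder:18 / Larch:22] → Oak (12)
Oak → [Quarry:4 / Alder:6 / Larch:10] → Quarry (4)
Quarry → [Alder:10 / Larch:14] → Alder (10)
Alder → [Larch:16] → Larch (16)
Return Larch→Juniper: 19.
Total = 3 + 12 + 4 + 10 + 16 + 19 = 64.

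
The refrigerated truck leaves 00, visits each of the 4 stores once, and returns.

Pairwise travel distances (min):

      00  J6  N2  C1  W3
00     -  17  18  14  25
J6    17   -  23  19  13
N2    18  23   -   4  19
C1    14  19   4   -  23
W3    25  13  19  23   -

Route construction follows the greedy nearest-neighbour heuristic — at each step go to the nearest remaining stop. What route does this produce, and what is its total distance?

At 00 the remaining stops are C1 14, J6 17, N2 18, W3 25; go to C1.
At C1 the remaining stops are N2 4, J6 19, W3 23; go to N2.
At N2 the remaining stops are W3 19, J6 23; go to W3.
At W3 the remaining stops are J6 13; go to J6.
Return J6→00: 17.
Total = 14 + 4 + 19 + 13 + 17 = 67.

67 min along 00 → C1 → N2 → W3 → J6 → 00.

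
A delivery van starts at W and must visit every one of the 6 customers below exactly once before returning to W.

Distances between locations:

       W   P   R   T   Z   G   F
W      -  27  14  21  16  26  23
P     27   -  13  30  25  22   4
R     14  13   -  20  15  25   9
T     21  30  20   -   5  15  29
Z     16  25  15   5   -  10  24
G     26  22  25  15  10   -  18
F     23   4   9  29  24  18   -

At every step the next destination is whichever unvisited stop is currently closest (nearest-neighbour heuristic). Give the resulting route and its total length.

85 along W → R → F → P → G → Z → T → W.

From W: distances to unvisited — R=14, Z=16, T=21, F=23, G=26, P=27. Nearest is R (14).
From R: distances to unvisited — F=9, P=13, Z=15, T=20, G=25. Nearest is F (9).
From F: distances to unvisited — P=4, G=18, Z=24, T=29. Nearest is P (4).
From P: distances to unvisited — G=22, Z=25, T=30. Nearest is G (22).
From G: distances to unvisited — Z=10, T=15. Nearest is Z (10).
From Z: distances to unvisited — T=5. Nearest is T (5).
Return T→W: 21.
Total = 14 + 9 + 4 + 22 + 10 + 5 + 21 = 85.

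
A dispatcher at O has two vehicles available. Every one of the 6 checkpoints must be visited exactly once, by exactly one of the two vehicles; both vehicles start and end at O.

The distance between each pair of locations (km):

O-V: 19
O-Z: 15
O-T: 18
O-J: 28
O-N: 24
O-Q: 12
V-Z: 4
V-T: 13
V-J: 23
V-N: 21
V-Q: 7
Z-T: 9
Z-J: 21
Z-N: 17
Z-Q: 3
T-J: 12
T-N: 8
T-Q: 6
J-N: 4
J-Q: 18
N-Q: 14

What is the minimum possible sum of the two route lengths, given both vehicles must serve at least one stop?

Minimum combined distance: 96 km.

Check every non-empty split of the stops between the two vehicles; for each half take its own optimal tour:
  {V} + {Z, T, J, N, Q}: 38 + 64 = 102
  {Z} + {V, T, J, N, Q}: 30 + 72 = 102
  {V, Z} + {T, J, N, Q}: 38 + 58 = 96
  {T} + {V, Z, J, N, Q}: 36 + 70 = 106
  {V, T} + {Z, J, N, Q}: 50 + 64 = 114
  {Z, T} + {V, J, N, Q}: 42 + 70 = 112
  … (31 splits in total)
Best: vehicle 1 O → V → Z → O = 38; vehicle 2 O → J → N → T → Q → O = 58; combined 96.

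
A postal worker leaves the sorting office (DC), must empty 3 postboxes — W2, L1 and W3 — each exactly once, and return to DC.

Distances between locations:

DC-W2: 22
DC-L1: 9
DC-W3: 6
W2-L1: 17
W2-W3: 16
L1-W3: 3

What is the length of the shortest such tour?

There are 3 distinct closed tours to check (reversals are equivalent).
DC - W2 - L1 - W3 - DC: 22+17+3+6 = 48
DC - W2 - W3 - L1 - DC: 22+16+3+9 = 50
DC - L1 - W2 - W3 - DC: 9+17+16+6 = 48
The minimum is 48.
One optimal route: DC → W2 → L1 → W3 → DC (or its reverse).

48 — the shortest possible round trip.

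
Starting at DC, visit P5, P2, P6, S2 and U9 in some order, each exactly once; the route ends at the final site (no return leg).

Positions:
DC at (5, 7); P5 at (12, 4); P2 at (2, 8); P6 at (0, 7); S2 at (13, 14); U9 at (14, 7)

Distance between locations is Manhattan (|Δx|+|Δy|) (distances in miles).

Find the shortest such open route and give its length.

There are 5! = 120 possible orderings.
DC→P5→P2→P6→S2→U9: 10+14+3+20+8 = 55
DC→P5→P2→P6→U9→S2: 10+14+3+14+8 = 49
DC→P5→P2→S2→P6→U9: 10+14+17+20+14 = 75
DC→P5→P2→S2→U9→P6: 10+14+17+8+14 = 63
DC→P5→P2→U9→P6→S2: 10+14+13+14+20 = 71
DC→P5→P2→U9→S2→P6: 10+14+13+8+20 = 65
DC→P5→P6→P2→S2→U9: 10+15+3+17+8 = 53
DC→P5→P6→P2→U9→S2: 10+15+3+13+8 = 49
DC→P5→P6→S2→P2→U9: 10+15+20+17+13 = 75
DC→P5→P6→S2→U9→P2: 10+15+20+8+13 = 66
DC→P5→P6→U9→P2→S2: 10+15+14+13+17 = 69
DC→P5→P6→U9→S2→P2: 10+15+14+8+17 = 64
DC→P5→S2→P2→P6→U9: 10+11+17+3+14 = 55
DC→P5→S2→P2→U9→P6: 10+11+17+13+14 = 65
… (106 more)
DC→P2→P6→P5→U9→S2: 4+3+15+5+8 = 35  ← best
The minimum is 35.
One shortest path: DC → P2 → P6 → P5 → U9 → S2.

35 miles — the minimum one-way total.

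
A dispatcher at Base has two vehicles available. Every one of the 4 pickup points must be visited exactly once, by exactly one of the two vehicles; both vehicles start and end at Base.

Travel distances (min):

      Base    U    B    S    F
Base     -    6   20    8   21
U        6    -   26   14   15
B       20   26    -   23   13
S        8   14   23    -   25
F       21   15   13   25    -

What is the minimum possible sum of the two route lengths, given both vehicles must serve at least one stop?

Try each way of splitting the stops between the two vehicles (each non-empty) and, for each split, find the best tour for each vehicle:
  {U} + {B, S, F}: 12 + 65 = 77
  {B} + {U, S, F}: 40 + 54 = 94
  {U, B} + {S, F}: 52 + 54 = 106
  {S} + {U, B, F}: 16 + 54 = 70
  {U, S} + {B, F}: 28 + 54 = 82
  {B, S} + {U, F}: 51 + 42 = 93
  … (7 splits in total)
Best: vehicle 1 Base → S → Base = 16; vehicle 2 Base → U → F → B → Base = 54; combined 70.

Minimum combined distance: 70 min.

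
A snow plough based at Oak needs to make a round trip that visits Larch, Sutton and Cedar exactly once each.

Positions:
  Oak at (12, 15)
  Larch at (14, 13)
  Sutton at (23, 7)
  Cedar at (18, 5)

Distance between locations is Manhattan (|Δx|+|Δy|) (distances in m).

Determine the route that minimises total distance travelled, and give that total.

42 m — the shortest possible round trip.

With 3 stops there are 3!/2 = 3 distinct round trips (a route and its reverse cost the same).
Oak→Larch→Sutton→Cedar→Oak: 4+15+7+16 = 42
Oak→Larch→Cedar→Sutton→Oak: 4+12+7+19 = 42
Oak→Sutton→Larch→Cedar→Oak: 19+15+12+16 = 62
The minimum is 42.
One optimal route: Oak → Larch → Sutton → Cedar → Oak (or its reverse).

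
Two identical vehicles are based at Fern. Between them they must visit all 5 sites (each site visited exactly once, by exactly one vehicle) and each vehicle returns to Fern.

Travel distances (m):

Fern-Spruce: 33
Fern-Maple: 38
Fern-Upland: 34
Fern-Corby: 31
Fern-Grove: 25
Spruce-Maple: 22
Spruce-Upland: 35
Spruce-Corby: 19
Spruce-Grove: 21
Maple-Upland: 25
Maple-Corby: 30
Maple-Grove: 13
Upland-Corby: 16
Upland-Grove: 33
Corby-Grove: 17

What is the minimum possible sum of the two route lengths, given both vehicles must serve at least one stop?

There are 2^4 − 1 = 15 ways to divide the 5 stops into two non-empty groups. For each, the best each vehicle can do is its own shortest tour through its group:
  {Spruce} + {Maple, Upland, Corby, Grove}: 66 + 110 = 176
  {Maple} + {Spruce, Upland, Corby, Grove}: 76 + 115 = 191
  {Spruce, Maple} + {Upland, Corby, Grove}: 93 + 92 = 185
  {Upland} + {Spruce, Maple, Corby, Grove}: 68 + 110 = 178
  {Spruce, Upland} + {Maple, Corby, Grove}: 102 + 99 = 201
  {Maple, Upland} + {Spruce, Corby, Grove}: 97 + 94 = 191
  … (15 splits in total)
  {Upland, Corby} + {Spruce, Maple, Grove}: 81 + 93 = 174  ← best
Best: vehicle 1 Fern → Upland → Corby → Fern = 81; vehicle 2 Fern → Spruce → Maple → Grove → Fern = 93; combined 174.

174 m — the smallest possible combined total.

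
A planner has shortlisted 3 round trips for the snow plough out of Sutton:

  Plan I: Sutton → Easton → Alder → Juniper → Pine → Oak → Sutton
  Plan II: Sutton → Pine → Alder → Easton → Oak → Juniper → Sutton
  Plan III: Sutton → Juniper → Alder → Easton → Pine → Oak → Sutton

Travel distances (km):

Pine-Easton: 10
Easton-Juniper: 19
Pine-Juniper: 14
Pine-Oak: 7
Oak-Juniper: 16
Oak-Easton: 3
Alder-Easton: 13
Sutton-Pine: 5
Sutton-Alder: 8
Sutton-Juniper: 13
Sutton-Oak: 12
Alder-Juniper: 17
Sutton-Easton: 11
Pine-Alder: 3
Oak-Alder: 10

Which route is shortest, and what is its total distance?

Plan I: 11 + 13 + 17 + 14 + 7 + 12 = 74
Plan II: 5 + 3 + 13 + 3 + 16 + 13 = 53
Plan III: 13 + 17 + 13 + 10 + 7 + 12 = 72

53 km — Plan II is the shortest.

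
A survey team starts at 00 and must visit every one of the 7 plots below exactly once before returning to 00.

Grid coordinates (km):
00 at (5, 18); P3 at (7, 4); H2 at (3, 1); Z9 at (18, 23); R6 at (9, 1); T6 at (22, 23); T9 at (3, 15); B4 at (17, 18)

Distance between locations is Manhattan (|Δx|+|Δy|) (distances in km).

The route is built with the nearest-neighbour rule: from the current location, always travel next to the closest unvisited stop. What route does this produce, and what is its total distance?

Total distance 86 km via the nearest-neighbour route 00 → T9 → H2 → R6 → P3 → B4 → Z9 → T6 → 00.

From 00: distances to unvisited — T9=5, B4=12, P3=16, Z9=18, H2=19, R6=21, T6=22. Nearest is T9 (5).
From T9: distances to unvisited — H2=14, P3=15, B4=17, R6=20, Z9=23, T6=27. Nearest is H2 (14).
From H2: distances to unvisited — R6=6, P3=7, B4=31, Z9=37, T6=41. Nearest is R6 (6).
From R6: distances to unvisited — P3=5, B4=25, Z9=31, T6=35. Nearest is P3 (5).
From P3: distances to unvisited — B4=24, Z9=30, T6=34. Nearest is B4 (24).
From B4: distances to unvisited — Z9=6, T6=10. Nearest is Z9 (6).
From Z9: distances to unvisited — T6=4. Nearest is T6 (4).
Return T6→00: 22.
Total = 5 + 14 + 6 + 5 + 24 + 6 + 4 + 22 = 86.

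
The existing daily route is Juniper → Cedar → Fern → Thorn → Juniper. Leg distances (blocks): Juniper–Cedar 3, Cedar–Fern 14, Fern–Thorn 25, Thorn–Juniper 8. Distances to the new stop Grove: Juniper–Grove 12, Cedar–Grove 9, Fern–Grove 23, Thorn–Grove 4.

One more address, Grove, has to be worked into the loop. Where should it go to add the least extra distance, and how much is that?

Adding 2 blocks by placing Grove on the Fern–Thorn leg.

Insertion cost between consecutive stops i–j is d(i,Grove) + d(Grove,j) − d(i,j):
  between Juniper and Cedar: 12 + 9 − 3 = 18
  between Cedar and Fern: 9 + 23 − 14 = 18
  between Fern and Thorn: 23 + 4 − 25 = 2
  between Thorn and Juniper: 4 + 12 − 8 = 8
Cheapest insertion is between Fern and Thorn, adding 2.
New total = 50 + 2 = 52.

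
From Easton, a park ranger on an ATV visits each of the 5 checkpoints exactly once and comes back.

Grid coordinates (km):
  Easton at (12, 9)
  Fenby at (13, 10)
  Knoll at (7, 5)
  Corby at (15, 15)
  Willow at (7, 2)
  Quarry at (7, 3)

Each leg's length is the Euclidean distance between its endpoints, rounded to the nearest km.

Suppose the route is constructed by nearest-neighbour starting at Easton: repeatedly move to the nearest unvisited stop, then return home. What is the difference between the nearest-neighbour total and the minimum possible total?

The nearest-neighbour route is 1 km longer than optimal.

Easton: Fenby=1, Knoll=6, Corby=7, Quarry=8, Willow=9 ⇒ Fenby
Fenby: Corby=5, Knoll=8, Quarry=9, Willow=10 ⇒ Corby
Corby: Knoll=13, Quarry=14, Willow=15 ⇒ Knoll
Knoll: Quarry=2, Willow=3 ⇒ Quarry
Quarry: Willow=1 ⇒ Willow
NN route Easton → Fenby → Corby → Knoll → Quarry → Willow → Easton costs 31.
Optimal: Easton → Fenby → Corby → Willow → Quarry → Knoll → Easton costs 30 (by enumerating all 60 distinct tours).
Excess = 31 − 30 = 1.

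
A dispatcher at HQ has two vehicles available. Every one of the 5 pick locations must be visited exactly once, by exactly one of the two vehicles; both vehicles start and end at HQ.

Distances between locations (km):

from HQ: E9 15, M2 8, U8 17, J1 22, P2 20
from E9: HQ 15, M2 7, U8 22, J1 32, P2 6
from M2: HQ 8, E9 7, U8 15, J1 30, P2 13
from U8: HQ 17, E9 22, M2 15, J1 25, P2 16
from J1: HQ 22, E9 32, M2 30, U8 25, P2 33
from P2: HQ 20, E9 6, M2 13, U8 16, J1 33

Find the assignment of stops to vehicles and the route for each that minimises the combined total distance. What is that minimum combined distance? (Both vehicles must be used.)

Check every non-empty split of the stops between the two vehicles; for each half take its own optimal tour:
  {E9} + {M2, U8, J1, P2}: 30 + 84 = 114
  {M2} + {E9, U8, J1, P2}: 16 + 84 = 100
  {E9, M2} + {U8, J1, P2}: 30 + 83 = 113
  {U8} + {E9, M2, J1, P2}: 34 + 76 = 110
  {E9, U8} + {M2, J1, P2}: 54 + 76 = 130
  {M2, U8} + {E9, J1, P2}: 40 + 76 = 116
  … (15 splits in total)
  {J1} + {E9, M2, U8, P2}: 44 + 54 = 98  ← best
Best: vehicle 1 HQ → J1 → HQ = 44; vehicle 2 HQ → M2 → E9 → P2 → U8 → HQ = 54; combined 98.

Minimum combined distance: 98 km.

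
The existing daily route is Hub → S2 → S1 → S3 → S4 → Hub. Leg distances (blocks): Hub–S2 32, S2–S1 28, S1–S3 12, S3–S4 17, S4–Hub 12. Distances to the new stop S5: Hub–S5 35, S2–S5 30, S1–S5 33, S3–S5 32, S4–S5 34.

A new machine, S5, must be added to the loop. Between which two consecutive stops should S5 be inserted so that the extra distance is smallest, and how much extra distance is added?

Insertion cost between consecutive stops i–j is d(i,S5) + d(S5,j) − d(i,j):
  between Hub and S2: 35 + 30 − 32 = 33
  between S2 and S1: 30 + 33 − 28 = 35
  between S1 and S3: 33 + 32 − 12 = 53
  between S3 and S4: 32 + 34 − 17 = 49
  between S4 and Hub: 34 + 35 − 12 = 57
Cheapest insertion is between Hub and S2, adding 33.
New total = 101 + 33 = 134.

Minimum extra distance: 33 blocks, inserting S5 between Hub and S2.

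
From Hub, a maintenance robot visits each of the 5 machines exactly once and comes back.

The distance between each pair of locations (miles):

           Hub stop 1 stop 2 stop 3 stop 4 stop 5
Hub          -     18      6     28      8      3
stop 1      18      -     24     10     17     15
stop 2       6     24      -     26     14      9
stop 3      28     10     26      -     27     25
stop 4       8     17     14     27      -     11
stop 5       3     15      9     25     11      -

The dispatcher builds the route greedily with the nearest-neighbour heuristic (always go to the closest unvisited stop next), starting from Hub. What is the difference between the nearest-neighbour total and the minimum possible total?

From Hub: stop 5=3, stop 2=6, stop 4=8, stop 1=18, stop 3=28 → choose stop 5 (3).
From stop 5: stop 2=9, stop 4=11, stop 1=15, stop 3=25 → choose stop 2 (9).
From stop 2: stop 4=14, stop 1=24, stop 3=26 → choose stop 4 (14).
From stop 4: stop 1=17, stop 3=27 → choose stop 1 (17).
From stop 1: stop 3=10 → choose stop 3 (10).
NN route Hub → stop 5 → stop 2 → stop 4 → stop 1 → stop 3 → Hub costs 81.
Optimal: Hub → stop 2 → stop 3 → stop 1 → stop 4 → stop 5 → Hub costs 73 (by enumerating all 60 distinct tours).
Excess = 81 − 73 = 8.

8 miles longer than the optimal tour.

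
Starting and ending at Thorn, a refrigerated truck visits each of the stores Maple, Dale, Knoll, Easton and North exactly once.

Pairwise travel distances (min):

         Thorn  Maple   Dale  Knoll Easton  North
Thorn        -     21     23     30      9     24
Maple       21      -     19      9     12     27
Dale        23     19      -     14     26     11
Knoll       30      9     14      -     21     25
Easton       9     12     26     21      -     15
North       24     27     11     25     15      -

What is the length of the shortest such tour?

Thorn→Maple→Dale→Knoll→Easton→North→Thorn: 21+19+14+21+15+24 = 114
Thorn→Maple→Dale→Knoll→North→Easton→Thorn: 21+19+14+25+15+9 = 103
Thorn→Maple→Dale→Easton→Knoll→North→Thorn: 21+19+26+21+25+24 = 136
Thorn→Maple→Dale→Easton→North→Knoll→Thorn: 21+19+26+15+25+30 = 136
Thorn→Maple→Dale→North→Knoll→Easton→Thorn: 21+19+11+25+21+9 = 106
Thorn→Maple→Dale→North→Easton→Knoll→Thorn: 21+19+11+15+21+30 = 117
Thorn→Maple→Knoll→Dale→Easton→North→Thorn: 21+9+14+26+15+24 = 109
Thorn→Maple→Knoll→Dale→North→Easton→Thorn: 21+9+14+11+15+9 = 79
Thorn→Maple→Knoll→Easton→Dale→North→Thorn: 21+9+21+26+11+24 = 112
Thorn→Maple→Knoll→Easton→North→Dale→Thorn: 21+9+21+15+11+23 = 100
Thorn→Maple→Knoll→North→Dale→Easton→Thorn: 21+9+25+11+26+9 = 101
Thorn→Maple→Knoll→North→Easton→Dale→Thorn: 21+9+25+15+26+23 = 119
Thorn→Maple→Easton→Dale→Knoll→North→Thorn: 21+12+26+14+25+24 = 122
Thorn→Maple→Easton→Dale→North→Knoll→Thorn: 21+12+26+11+25+30 = 125
… (46 more)
The minimum is 79.
One optimal route: Thorn → Maple → Knoll → Dale → North → Easton → Thorn (or its reverse).

Shortest round trip = 79 min.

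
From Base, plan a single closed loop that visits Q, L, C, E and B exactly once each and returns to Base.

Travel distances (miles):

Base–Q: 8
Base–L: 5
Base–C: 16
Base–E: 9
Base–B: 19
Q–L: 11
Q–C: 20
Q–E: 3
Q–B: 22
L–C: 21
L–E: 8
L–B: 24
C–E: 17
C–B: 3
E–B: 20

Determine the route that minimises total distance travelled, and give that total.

Shortest round trip = 57 miles.

Base - Q - L - C - E - B - Base: 8+11+21+17+20+19 = 96
Base - Q - L - C - B - E - Base: 8+11+21+3+20+9 = 72
Base - Q - L - E - C - B - Base: 8+11+8+17+3+19 = 66
Base - Q - L - E - B - C - Base: 8+11+8+20+3+16 = 66
Base - Q - L - B - C - E - Base: 8+11+24+3+17+9 = 72
Base - Q - L - B - E - C - Base: 8+11+24+20+17+16 = 96
Base - Q - C - L - E - B - Base: 8+20+21+8+20+19 = 96
Base - Q - C - L - B - E - Base: 8+20+21+24+20+9 = 102
Base - Q - C - E - L - B - Base: 8+20+17+8+24+19 = 96
Base - Q - C - E - B - L - Base: 8+20+17+20+24+5 = 94
Base - Q - C - B - L - E - Base: 8+20+3+24+8+9 = 72
Base - Q - C - B - E - L - Base: 8+20+3+20+8+5 = 64
Base - Q - E - L - C - B - Base: 8+3+8+21+3+19 = 62
Base - Q - E - L - B - C - Base: 8+3+8+24+3+16 = 62
… (46 more)
Base - L - E - Q - B - C - Base: 5+8+3+22+3+16 = 57  ← best
The minimum is 57.
One optimal route: Base → L → E → Q → B → C → Base (or its reverse).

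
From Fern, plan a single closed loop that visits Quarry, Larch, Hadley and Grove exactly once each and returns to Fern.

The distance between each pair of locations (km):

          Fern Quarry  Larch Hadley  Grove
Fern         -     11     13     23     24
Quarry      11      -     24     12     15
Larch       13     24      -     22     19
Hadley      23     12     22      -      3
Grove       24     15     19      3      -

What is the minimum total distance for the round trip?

Shortest round trip = 58 km.

There are 12 distinct closed tours to check (reversals are equivalent).
Fern → Quarry → Larch → Hadley → Grove → Fern: 11+24+22+3+24 = 84
Fern → Quarry → Larch → Grove → Hadley → Fern: 11+24+19+3+23 = 80
Fern → Quarry → Hadley → Larch → Grove → Fern: 11+12+22+19+24 = 88
Fern → Quarry → Hadley → Grove → Larch → Fern: 11+12+3+19+13 = 58
Fern → Quarry → Grove → Larch → Hadley → Fern: 11+15+19+22+23 = 90
Fern → Quarry → Grove → Hadley → Larch → Fern: 11+15+3+22+13 = 64
Fern → Larch → Quarry → Hadley → Grove → Fern: 13+24+12+3+24 = 76
Fern → Larch → Quarry → Grove → Hadley → Fern: 13+24+15+3+23 = 78
Fern → Larch → Hadley → Quarry → Grove → Fern: 13+22+12+15+24 = 86
Fern → Larch → Grove → Quarry → Hadley → Fern: 13+19+15+12+23 = 82
Fern → Hadley → Quarry → Larch → Grove → Fern: 23+12+24+19+24 = 102
Fern → Hadley → Larch → Quarry → Grove → Fern: 23+22+24+15+24 = 108
The minimum is 58.
One optimal route: Fern → Quarry → Hadley → Grove → Larch → Fern (or its reverse).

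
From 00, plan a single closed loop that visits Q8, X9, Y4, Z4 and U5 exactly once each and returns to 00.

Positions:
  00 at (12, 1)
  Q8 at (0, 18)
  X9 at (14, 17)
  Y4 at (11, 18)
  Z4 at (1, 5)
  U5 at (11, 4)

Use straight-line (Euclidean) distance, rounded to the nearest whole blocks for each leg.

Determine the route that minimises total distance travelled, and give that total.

There are 60 distinct closed tours to check (reversals are equivalent).
00 - Q8 - X9 - Y4 - Z4 - U5 - 00: 21+14+3+16+10+3 = 67
00 - Q8 - X9 - Y4 - U5 - Z4 - 00: 21+14+3+14+10+12 = 74
00 - Q8 - X9 - Z4 - Y4 - U5 - 00: 21+14+18+16+14+3 = 86
00 - Q8 - X9 - Z4 - U5 - Y4 - 00: 21+14+18+10+14+17 = 94
00 - Q8 - X9 - U5 - Y4 - Z4 - 00: 21+14+13+14+16+12 = 90
00 - Q8 - X9 - U5 - Z4 - Y4 - 00: 21+14+13+10+16+17 = 91
00 - Q8 - Y4 - X9 - Z4 - U5 - 00: 21+11+3+18+10+3 = 66
00 - Q8 - Y4 - X9 - U5 - Z4 - 00: 21+11+3+13+10+12 = 70
00 - Q8 - Y4 - Z4 - X9 - U5 - 00: 21+11+16+18+13+3 = 82
00 - Q8 - Y4 - Z4 - U5 - X9 - 00: 21+11+16+10+13+16 = 87
00 - Q8 - Y4 - U5 - X9 - Z4 - 00: 21+11+14+13+18+12 = 89
00 - Q8 - Y4 - U5 - Z4 - X9 - 00: 21+11+14+10+18+16 = 90
00 - Q8 - Z4 - X9 - Y4 - U5 - 00: 21+13+18+3+14+3 = 72
00 - Q8 - Z4 - X9 - U5 - Y4 - 00: 21+13+18+13+14+17 = 96
… (46 more)
00 - Z4 - Q8 - Y4 - X9 - U5 - 00: 12+13+11+3+13+3 = 55  ← best
The minimum is 55.
One optimal route: 00 → Z4 → Q8 → Y4 → X9 → U5 → 00 (or its reverse).

55 blocks — the shortest possible round trip.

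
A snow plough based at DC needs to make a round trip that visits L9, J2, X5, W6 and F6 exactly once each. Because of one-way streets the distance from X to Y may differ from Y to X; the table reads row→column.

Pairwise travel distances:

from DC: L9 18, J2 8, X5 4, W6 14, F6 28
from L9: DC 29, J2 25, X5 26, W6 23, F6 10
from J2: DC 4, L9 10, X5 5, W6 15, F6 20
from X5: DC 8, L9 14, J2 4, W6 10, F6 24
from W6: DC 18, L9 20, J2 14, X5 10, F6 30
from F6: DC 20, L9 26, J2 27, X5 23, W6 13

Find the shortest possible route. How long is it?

Shortest round trip = 59.

DC - L9 - J2 - X5 - W6 - F6 - DC: 18+25+5+10+30+20 = 108
DC - L9 - J2 - X5 - F6 - W6 - DC: 18+25+5+24+13+18 = 103
DC - L9 - J2 - W6 - X5 - F6 - DC: 18+25+15+10+24+20 = 112
DC - L9 - J2 - W6 - F6 - X5 - DC: 18+25+15+30+23+8 = 119
DC - L9 - J2 - F6 - X5 - W6 - DC: 18+25+20+23+10+18 = 114
DC - L9 - J2 - F6 - W6 - X5 - DC: 18+25+20+13+10+8 = 94
DC - L9 - X5 - J2 - W6 - F6 - DC: 18+26+4+15+30+20 = 113
DC - L9 - X5 - J2 - F6 - W6 - DC: 18+26+4+20+13+18 = 99
DC - L9 - X5 - W6 - J2 - F6 - DC: 18+26+10+14+20+20 = 108
DC - L9 - X5 - W6 - F6 - J2 - DC: 18+26+10+30+27+4 = 115
DC - L9 - X5 - F6 - J2 - W6 - DC: 18+26+24+27+15+18 = 128
DC - L9 - X5 - F6 - W6 - J2 - DC: 18+26+24+13+14+4 = 99
DC - L9 - W6 - J2 - X5 - F6 - DC: 18+23+14+5+24+20 = 104
DC - L9 - W6 - J2 - F6 - X5 - DC: 18+23+14+20+23+8 = 106
… (106 more)
DC - L9 - F6 - W6 - X5 - J2 - DC: 18+10+13+10+4+4 = 59  ← best
The minimum is 59.
One optimal route: DC → L9 → F6 → W6 → X5 → J2 → DC.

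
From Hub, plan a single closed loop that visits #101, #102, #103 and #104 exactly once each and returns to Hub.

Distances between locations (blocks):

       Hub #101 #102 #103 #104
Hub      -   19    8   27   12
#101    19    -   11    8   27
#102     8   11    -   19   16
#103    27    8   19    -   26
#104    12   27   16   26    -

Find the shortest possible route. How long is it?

Shortest round trip = 65 blocks.

With 4 stops there are 4!/2 = 12 distinct round trips (a route and its reverse cost the same).
Hub→#101→#102→#103→#104→Hub: 19+11+19+26+12 = 87
Hub→#101→#102→#104→#103→Hub: 19+11+16+26+27 = 99
Hub→#101→#103→#102→#104→Hub: 19+8+19+16+12 = 74
Hub→#101→#103→#104→#102→Hub: 19+8+26+16+8 = 77
Hub→#101→#104→#102→#103→Hub: 19+27+16+19+27 = 108
Hub→#101→#104→#103→#102→Hub: 19+27+26+19+8 = 99
Hub→#102→#101→#103→#104→Hub: 8+11+8+26+12 = 65
Hub→#102→#101→#104→#103→Hub: 8+11+27+26+27 = 99
Hub→#102→#103→#101→#104→Hub: 8+19+8+27+12 = 74
Hub→#102→#104→#101→#103→Hub: 8+16+27+8+27 = 86
Hub→#103→#101→#102→#104→Hub: 27+8+11+16+12 = 74
Hub→#103→#102→#101→#104→Hub: 27+19+11+27+12 = 96
The minimum is 65.
One optimal route: Hub → #102 → #101 → #103 → #104 → Hub (or its reverse).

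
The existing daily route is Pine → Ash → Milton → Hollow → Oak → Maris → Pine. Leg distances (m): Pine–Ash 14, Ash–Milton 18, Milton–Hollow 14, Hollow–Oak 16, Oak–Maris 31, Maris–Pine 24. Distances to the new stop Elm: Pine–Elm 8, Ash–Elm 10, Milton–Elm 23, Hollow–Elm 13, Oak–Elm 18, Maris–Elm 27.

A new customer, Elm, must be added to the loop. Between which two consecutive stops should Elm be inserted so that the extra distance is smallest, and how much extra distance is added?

Insertion cost between consecutive stops i–j is d(i,Elm) + d(Elm,j) − d(i,j):
  between Pine and Ash: 8 + 10 − 14 = 4
  between Ash and Milton: 10 + 23 − 18 = 15
  between Milton and Hollow: 23 + 13 − 14 = 22
  between Hollow and Oak: 13 + 18 − 16 = 15
  between Oak and Maris: 18 + 27 − 31 = 14
  between Maris and Pine: 27 + 8 − 24 = 11
Cheapest insertion is between Pine and Ash, adding 4.
New total = 117 + 4 = 121.

Minimum extra distance: 4 m, inserting Elm between Pine and Ash.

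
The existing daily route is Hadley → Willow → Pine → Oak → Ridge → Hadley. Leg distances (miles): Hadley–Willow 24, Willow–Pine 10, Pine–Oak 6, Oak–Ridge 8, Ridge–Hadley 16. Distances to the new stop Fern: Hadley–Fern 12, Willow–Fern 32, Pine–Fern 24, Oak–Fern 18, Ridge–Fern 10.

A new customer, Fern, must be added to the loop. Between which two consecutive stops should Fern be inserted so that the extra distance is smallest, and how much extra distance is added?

Insertion cost between consecutive stops i–j is d(i,Fern) + d(Fern,j) − d(i,j):
  between Hadley and Willow: 12 + 32 − 24 = 20
  between Willow and Pine: 32 + 24 − 10 = 46
  between Pine and Oak: 24 + 18 − 6 = 36
  between Oak and Ridge: 18 + 10 − 8 = 20
  between Ridge and Hadley: 10 + 12 − 16 = 6
Cheapest insertion is between Ridge and Hadley, adding 6.
New total = 64 + 6 = 70.

Minimum extra distance: 6 miles, inserting Fern between Ridge and Hadley.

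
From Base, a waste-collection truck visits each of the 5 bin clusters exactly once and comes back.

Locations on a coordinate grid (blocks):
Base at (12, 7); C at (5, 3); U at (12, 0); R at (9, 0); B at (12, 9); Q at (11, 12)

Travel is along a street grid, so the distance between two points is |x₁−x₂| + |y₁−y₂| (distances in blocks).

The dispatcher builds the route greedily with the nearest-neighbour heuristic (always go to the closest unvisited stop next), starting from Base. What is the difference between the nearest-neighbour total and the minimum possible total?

2 blocks longer than the optimal tour.

Base: B=2, Q=6, U=7, R=10, C=11 ⇒ B
B: Q=4, U=9, R=12, C=13 ⇒ Q
Q: U=13, R=14, C=15 ⇒ U
U: R=3, C=10 ⇒ R
R: C=7 ⇒ C
NN route Base → B → Q → U → R → C → Base costs 40.
Optimal: Base → U → R → C → Q → B → Base costs 38 (by enumerating all 60 distinct tours).
Excess = 40 − 38 = 2.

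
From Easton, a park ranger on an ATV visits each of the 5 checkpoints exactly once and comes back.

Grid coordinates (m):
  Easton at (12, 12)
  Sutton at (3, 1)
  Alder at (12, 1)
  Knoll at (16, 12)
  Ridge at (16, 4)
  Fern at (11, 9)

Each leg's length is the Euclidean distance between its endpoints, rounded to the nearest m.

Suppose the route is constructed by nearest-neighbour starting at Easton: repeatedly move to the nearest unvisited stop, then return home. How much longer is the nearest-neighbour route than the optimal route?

From Easton: Fern=3, Knoll=4, Ridge=9, Alder=11, Sutton=14 → choose Fern (3).
From Fern: Knoll=6, Ridge=7, Alder=8, Sutton=11 → choose Knoll (6).
From Knoll: Ridge=8, Alder=12, Sutton=17 → choose Ridge (8).
From Ridge: Alder=5, Sutton=13 → choose Alder (5).
From Alder: Sutton=9 → choose Sutton (9).
NN route Easton → Fern → Knoll → Ridge → Alder → Sutton → Easton costs 45.
Optimal: Easton → Knoll → Ridge → Alder → Sutton → Fern → Easton costs 40 (by enumerating all 60 distinct tours).
Excess = 45 − 40 = 5.

Excess over optimum: 5 m.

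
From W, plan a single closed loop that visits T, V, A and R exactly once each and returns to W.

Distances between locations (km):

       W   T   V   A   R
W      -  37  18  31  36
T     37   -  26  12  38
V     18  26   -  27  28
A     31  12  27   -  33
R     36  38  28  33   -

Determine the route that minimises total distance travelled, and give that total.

Minimum total distance: 125 km.

W - T - V - A - R - W: 37+26+27+33+36 = 159
W - T - V - R - A - W: 37+26+28+33+31 = 155
W - T - A - V - R - W: 37+12+27+28+36 = 140
W - T - A - R - V - W: 37+12+33+28+18 = 128
W - T - R - V - A - W: 37+38+28+27+31 = 161
W - T - R - A - V - W: 37+38+33+27+18 = 153
W - V - T - A - R - W: 18+26+12+33+36 = 125
W - V - T - R - A - W: 18+26+38+33+31 = 146
W - V - A - T - R - W: 18+27+12+38+36 = 131
W - V - R - T - A - W: 18+28+38+12+31 = 127
W - A - T - V - R - W: 31+12+26+28+36 = 133
W - A - V - T - R - W: 31+27+26+38+36 = 158
The minimum is 125.
One optimal route: W → V → T → A → R → W (or its reverse).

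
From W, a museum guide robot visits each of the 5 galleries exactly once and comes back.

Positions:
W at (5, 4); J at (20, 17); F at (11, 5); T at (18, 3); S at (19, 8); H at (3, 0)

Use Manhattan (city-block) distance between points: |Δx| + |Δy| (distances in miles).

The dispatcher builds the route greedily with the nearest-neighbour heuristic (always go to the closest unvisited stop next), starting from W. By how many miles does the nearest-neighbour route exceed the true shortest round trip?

From W: H=6, F=7, T=14, S=18, J=28 → choose H (6).
From H: F=13, T=18, S=24, J=34 → choose F (13).
From F: T=9, S=11, J=21 → choose T (9).
From T: S=6, J=16 → choose S (6).
From S: J=10 → choose J (10).
NN route W → H → F → T → S → J → W costs 72.
Optimal: W → F → J → S → T → H → W costs 68 (by enumerating all 60 distinct tours).
Excess = 72 − 68 = 4.

Excess over optimum: 4 miles.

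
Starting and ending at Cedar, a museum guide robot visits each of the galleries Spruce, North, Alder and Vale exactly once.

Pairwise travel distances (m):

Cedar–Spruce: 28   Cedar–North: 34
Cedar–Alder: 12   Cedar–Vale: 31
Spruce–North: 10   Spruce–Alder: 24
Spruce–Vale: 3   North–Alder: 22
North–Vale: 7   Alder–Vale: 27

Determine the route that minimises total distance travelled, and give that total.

With 4 stops there are 4!/2 = 12 distinct round trips (a route and its reverse cost the same).
Cedar - Spruce - North - Alder - Vale - Cedar: 28+10+22+27+31 = 118
Cedar - Spruce - North - Vale - Alder - Cedar: 28+10+7+27+12 = 84
Cedar - Spruce - Alder - North - Vale - Cedar: 28+24+22+7+31 = 112
Cedar - Spruce - Alder - Vale - North - Cedar: 28+24+27+7+34 = 120
Cedar - Spruce - Vale - North - Alder - Cedar: 28+3+7+22+12 = 72
Cedar - Spruce - Vale - Alder - North - Cedar: 28+3+27+22+34 = 114
Cedar - North - Spruce - Alder - Vale - Cedar: 34+10+24+27+31 = 126
Cedar - North - Spruce - Vale - Alder - Cedar: 34+10+3+27+12 = 86
Cedar - North - Alder - Spruce - Vale - Cedar: 34+22+24+3+31 = 114
Cedar - North - Vale - Spruce - Alder - Cedar: 34+7+3+24+12 = 80
Cedar - Alder - Spruce - North - Vale - Cedar: 12+24+10+7+31 = 84
Cedar - Alder - North - Spruce - Vale - Cedar: 12+22+10+3+31 = 78
The minimum is 72.
One optimal route: Cedar → Spruce → Vale → North → Alder → Cedar (or its reverse).

Shortest round trip = 72 m.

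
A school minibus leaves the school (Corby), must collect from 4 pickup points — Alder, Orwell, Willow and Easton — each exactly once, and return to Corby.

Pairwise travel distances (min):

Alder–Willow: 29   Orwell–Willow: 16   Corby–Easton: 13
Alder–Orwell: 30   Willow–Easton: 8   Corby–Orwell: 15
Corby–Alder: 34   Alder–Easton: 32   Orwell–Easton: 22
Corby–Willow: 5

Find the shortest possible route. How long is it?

There are 12 distinct closed tours to check (reversals are equivalent).
Corby-Alder-Orwell-Willow-Easton-Corby: 34+30+16+8+13 = 101
Corby-Alder-Orwell-Easton-Willow-Corby: 34+30+22+8+5 = 99
Corby-Alder-Willow-Orwell-Easton-Corby: 34+29+16+22+13 = 114
Corby-Alder-Willow-Easton-Orwell-Corby: 34+29+8+22+15 = 108
Corby-Alder-Easton-Orwell-Willow-Corby: 34+32+22+16+5 = 109
Corby-Alder-Easton-Willow-Orwell-Corby: 34+32+8+16+15 = 105
Corby-Orwell-Alder-Willow-Easton-Corby: 15+30+29+8+13 = 95
Corby-Orwell-Alder-Easton-Willow-Corby: 15+30+32+8+5 = 90
Corby-Orwell-Willow-Alder-Easton-Corby: 15+16+29+32+13 = 105
Corby-Orwell-Easton-Alder-Willow-Corby: 15+22+32+29+5 = 103
Corby-Willow-Alder-Orwell-Easton-Corby: 5+29+30+22+13 = 99
Corby-Willow-Orwell-Alder-Easton-Corby: 5+16+30+32+13 = 96
The minimum is 90.
One optimal route: Corby → Orwell → Alder → Easton → Willow → Corby (or its reverse).

Shortest round trip = 90 min.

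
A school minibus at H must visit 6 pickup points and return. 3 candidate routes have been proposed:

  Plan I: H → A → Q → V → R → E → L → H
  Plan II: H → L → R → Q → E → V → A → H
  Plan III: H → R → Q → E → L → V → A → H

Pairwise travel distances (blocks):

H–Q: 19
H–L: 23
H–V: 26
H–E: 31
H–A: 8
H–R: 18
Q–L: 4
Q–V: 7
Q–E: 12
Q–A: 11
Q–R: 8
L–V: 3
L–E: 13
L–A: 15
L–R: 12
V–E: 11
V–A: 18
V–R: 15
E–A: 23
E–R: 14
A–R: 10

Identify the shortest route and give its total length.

Shortest is Plan III, total 80 blocks.

Plan I: 8 + 11 + 7 + 15 + 14 + 13 + 23 = 91
Plan II: 23 + 12 + 8 + 12 + 11 + 18 + 8 = 92
Plan III: 18 + 8 + 12 + 13 + 3 + 18 + 8 = 80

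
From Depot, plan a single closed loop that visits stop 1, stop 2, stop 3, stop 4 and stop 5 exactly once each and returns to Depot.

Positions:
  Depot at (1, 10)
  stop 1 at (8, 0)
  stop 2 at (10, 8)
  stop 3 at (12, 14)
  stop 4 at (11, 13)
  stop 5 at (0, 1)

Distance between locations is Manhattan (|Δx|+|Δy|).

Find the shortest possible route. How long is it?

There are 60 distinct closed tours to check (reversals are equivalent).
Depot-stop 1-stop 2-stop 3-stop 4-stop 5-Depot: 17+10+8+2+23+10 = 70
Depot-stop 1-stop 2-stop 3-stop 5-stop 4-Depot: 17+10+8+25+23+13 = 96
Depot-stop 1-stop 2-stop 4-stop 3-stop 5-Depot: 17+10+6+2+25+10 = 70
Depot-stop 1-stop 2-stop 4-stop 5-stop 3-Depot: 17+10+6+23+25+15 = 96
Depot-stop 1-stop 2-stop 5-stop 3-stop 4-Depot: 17+10+17+25+2+13 = 84
Depot-stop 1-stop 2-stop 5-stop 4-stop 3-Depot: 17+10+17+23+2+15 = 84
Depot-stop 1-stop 3-stop 2-stop 4-stop 5-Depot: 17+18+8+6+23+10 = 82
Depot-stop 1-stop 3-stop 2-stop 5-stop 4-Depot: 17+18+8+17+23+13 = 96
Depot-stop 1-stop 3-stop 4-stop 2-stop 5-Depot: 17+18+2+6+17+10 = 70
Depot-stop 1-stop 3-stop 4-stop 5-stop 2-Depot: 17+18+2+23+17+11 = 88
Depot-stop 1-stop 3-stop 5-stop 2-stop 4-Depot: 17+18+25+17+6+13 = 96
Depot-stop 1-stop 3-stop 5-stop 4-stop 2-Depot: 17+18+25+23+6+11 = 100
Depot-stop 1-stop 4-stop 2-stop 3-stop 5-Depot: 17+16+6+8+25+10 = 82
Depot-stop 1-stop 4-stop 2-stop 5-stop 3-Depot: 17+16+6+17+25+15 = 96
… (46 more)
Depot-stop 3-stop 4-stop 2-stop 1-stop 5-Depot: 15+2+6+10+9+10 = 52  ← best
The minimum is 52.
One optimal route: Depot → stop 3 → stop 4 → stop 2 → stop 1 → stop 5 → Depot (or its reverse).

Shortest round trip = 52.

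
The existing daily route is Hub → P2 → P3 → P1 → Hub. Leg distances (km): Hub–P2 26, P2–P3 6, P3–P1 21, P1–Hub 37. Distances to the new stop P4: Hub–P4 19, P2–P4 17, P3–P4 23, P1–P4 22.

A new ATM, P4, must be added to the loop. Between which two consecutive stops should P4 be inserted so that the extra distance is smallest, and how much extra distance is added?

Insertion cost between consecutive stops i–j is d(i,P4) + d(P4,j) − d(i,j):
  between Hub and P2: 19 + 17 − 26 = 10
  between P2 and P3: 17 + 23 − 6 = 34
  between P3 and P1: 23 + 22 − 21 = 24
  between P1 and Hub: 22 + 19 − 37 = 4
Cheapest insertion is between P1 and Hub, adding 4.
New total = 90 + 4 = 94.

Adding 4 km by placing P4 on the P1–Hub leg.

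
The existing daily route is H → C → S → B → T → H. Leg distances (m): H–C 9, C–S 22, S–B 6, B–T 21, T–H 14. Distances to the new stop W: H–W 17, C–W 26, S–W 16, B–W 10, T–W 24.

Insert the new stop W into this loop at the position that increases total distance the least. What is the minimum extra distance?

Insertion cost between consecutive stops i–j is d(i,W) + d(W,j) − d(i,j):
  between H and C: 17 + 26 − 9 = 34
  between C and S: 26 + 16 − 22 = 20
  between S and B: 16 + 10 − 6 = 20
  between B and T: 10 + 24 − 21 = 13
  between T and H: 24 + 17 − 14 = 27
Cheapest insertion is between B and T, adding 13.
New total = 72 + 13 = 85.

Minimum extra distance: 13 m, inserting W between B and T.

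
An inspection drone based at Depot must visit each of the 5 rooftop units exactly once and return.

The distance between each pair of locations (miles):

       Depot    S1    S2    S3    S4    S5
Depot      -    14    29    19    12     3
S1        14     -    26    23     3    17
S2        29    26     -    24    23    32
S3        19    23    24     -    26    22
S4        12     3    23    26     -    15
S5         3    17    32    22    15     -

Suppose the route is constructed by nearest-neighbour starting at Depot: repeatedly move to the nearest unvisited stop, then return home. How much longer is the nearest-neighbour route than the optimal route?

From Depot: S5=3, S4=12, S1=14, S3=19, S2=29 → choose S5 (3).
From S5: S4=15, S1=17, S3=22, S2=32 → choose S4 (15).
From S4: S1=3, S2=23, S3=26 → choose S1 (3).
From S1: S3=23, S2=26 → choose S3 (23).
From S3: S2=24 → choose S2 (24).
NN route Depot → S5 → S4 → S1 → S3 → S2 → Depot costs 97.
Optimal: Depot → S1 → S4 → S2 → S3 → S5 → Depot costs 89 (by enumerating all 60 distinct tours).
Excess = 97 − 89 = 8.

Excess over optimum: 8 miles.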